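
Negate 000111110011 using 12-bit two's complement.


Original: 000111110011
Step 1 - Invert all bits: 111000001100
Step 2 - Add 1: 111000001100 + 1
= 111000001101 (represents -499)


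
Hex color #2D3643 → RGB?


Hex: #2D3643
R = 2D₁₆ = 45
G = 36₁₆ = 54
B = 43₁₆ = 67
= RGB(45, 54, 67)


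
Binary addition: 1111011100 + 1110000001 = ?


Align and add column by column (LSB to MSB, carry propagating):
  01111011100
+ 01110000001
  -----------
  col 0: 0 + 1 + 0 (carry in) = 1 → bit 1, carry out 0
  col 1: 0 + 0 + 0 (carry in) = 0 → bit 0, carry out 0
  col 2: 1 + 0 + 0 (carry in) = 1 → bit 1, carry out 0
  col 3: 1 + 0 + 0 (carry in) = 1 → bit 1, carry out 0
  col 4: 1 + 0 + 0 (carry in) = 1 → bit 1, carry out 0
  col 5: 0 + 0 + 0 (carry in) = 0 → bit 0, carry out 0
  col 6: 1 + 0 + 0 (carry in) = 1 → bit 1, carry out 0
  col 7: 1 + 1 + 0 (carry in) = 2 → bit 0, carry out 1
  col 8: 1 + 1 + 1 (carry in) = 3 → bit 1, carry out 1
  col 9: 1 + 1 + 1 (carry in) = 3 → bit 1, carry out 1
  col 10: 0 + 0 + 1 (carry in) = 1 → bit 1, carry out 0
Reading bits MSB→LSB: 11101011101
Strip leading zeros: 11101011101
= 11101011101


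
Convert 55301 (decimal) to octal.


Divide by 8 repeatedly:
55301 ÷ 8 = 6912 remainder 5
6912 ÷ 8 = 864 remainder 0
864 ÷ 8 = 108 remainder 0
108 ÷ 8 = 13 remainder 4
13 ÷ 8 = 1 remainder 5
1 ÷ 8 = 0 remainder 1
Reading remainders bottom-up:
= 0o154005


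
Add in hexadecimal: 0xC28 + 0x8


Align and add column by column (LSB to MSB, each column mod 16 with carry):
  0C28
+ 0008
  ----
  col 0: 8(8) + 8(8) + 0 (carry in) = 16 → 0(0), carry out 1
  col 1: 2(2) + 0(0) + 1 (carry in) = 3 → 3(3), carry out 0
  col 2: C(12) + 0(0) + 0 (carry in) = 12 → C(12), carry out 0
  col 3: 0(0) + 0(0) + 0 (carry in) = 0 → 0(0), carry out 0
Reading digits MSB→LSB: 0C30
Strip leading zeros: C30
= 0xC30


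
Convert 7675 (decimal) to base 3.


Divide by 3 repeatedly:
7675 ÷ 3 = 2558 remainder 1
2558 ÷ 3 = 852 remainder 2
852 ÷ 3 = 284 remainder 0
284 ÷ 3 = 94 remainder 2
94 ÷ 3 = 31 remainder 1
31 ÷ 3 = 10 remainder 1
10 ÷ 3 = 3 remainder 1
3 ÷ 3 = 1 remainder 0
1 ÷ 3 = 0 remainder 1
Reading remainders bottom-up:
= 101112021


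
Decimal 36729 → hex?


Divide by 16 repeatedly:
36729 ÷ 16 = 2295 remainder 9 (9)
2295 ÷ 16 = 143 remainder 7 (7)
143 ÷ 16 = 8 remainder 15 (F)
8 ÷ 16 = 0 remainder 8 (8)
Reading remainders bottom-up:
= 0x8F79


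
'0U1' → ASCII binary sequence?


String: '0U1'  (3 characters)
Per-character ASCII lookup:
  '0': digits start at 48: '0' = 48 + 0 = 48 → 110000
  'U': uppercase starts at 65: 'U' = 65 + 20 = 85 → 1010101
  '1': digits start at 48: '1' = 48 + 1 = 49 → 110001
= 110000 1010101 110001


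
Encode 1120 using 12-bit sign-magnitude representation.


Sign bit: 0 (positive)
Magnitude: 1120 = 10001100000
= 010001100000


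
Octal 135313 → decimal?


Positional values:
Position 0: 3 × 8^0 = 3
Position 1: 1 × 8^1 = 8
Position 2: 3 × 8^2 = 192
Position 3: 5 × 8^3 = 2560
Position 4: 3 × 8^4 = 12288
Position 5: 1 × 8^5 = 32768
Sum = 3 + 8 + 192 + 2560 + 12288 + 32768
= 47819


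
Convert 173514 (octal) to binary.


Each octal digit → 3 binary bits:
  1 = 001
  7 = 111
  3 = 011
  5 = 101
  1 = 001
  4 = 100
Concatenate: 001 111 011 101 001 100
= 001111011101001100


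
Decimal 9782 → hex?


Divide by 16 repeatedly:
9782 ÷ 16 = 611 remainder 6 (6)
611 ÷ 16 = 38 remainder 3 (3)
38 ÷ 16 = 2 remainder 6 (6)
2 ÷ 16 = 0 remainder 2 (2)
Reading remainders bottom-up:
= 0x2636


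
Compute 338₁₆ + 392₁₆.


Align and add column by column (LSB to MSB, each column mod 16 with carry):
  0338
+ 0392
  ----
  col 0: 8(8) + 2(2) + 0 (carry in) = 10 → A(10), carry out 0
  col 1: 3(3) + 9(9) + 0 (carry in) = 12 → C(12), carry out 0
  col 2: 3(3) + 3(3) + 0 (carry in) = 6 → 6(6), carry out 0
  col 3: 0(0) + 0(0) + 0 (carry in) = 0 → 0(0), carry out 0
Reading digits MSB→LSB: 06CA
Strip leading zeros: 6CA
= 0x6CA


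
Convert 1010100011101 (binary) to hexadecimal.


Group into 4-bit nibbles: 0001010100011101
  0001 = 1
  0101 = 5
  0001 = 1
  1101 = D
= 0x151D


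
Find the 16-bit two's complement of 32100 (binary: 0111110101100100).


Original: 0111110101100100
Step 1 - Invert all bits: 1000001010011011
Step 2 - Add 1: 1000001010011011 + 1
= 1000001010011100 (represents -32100)


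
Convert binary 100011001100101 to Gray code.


Binary: 100011001100101
Gray code: G = B XOR (B >> 1)
B >> 1 = 010001100110010
100011001100101 XOR 010001100110010:
  1 XOR 0 = 1
  0 XOR 1 = 1
  0 XOR 0 = 0
  0 XOR 0 = 0
  1 XOR 0 = 1
  1 XOR 1 = 0
  0 XOR 1 = 1
  0 XOR 0 = 0
  1 XOR 0 = 1
  1 XOR 1 = 0
  0 XOR 1 = 1
  0 XOR 0 = 0
  1 XOR 0 = 1
  0 XOR 1 = 1
  1 XOR 0 = 1
= 110010101010111


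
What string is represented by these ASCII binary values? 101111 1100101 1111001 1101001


Codes (binary): 101111 1100101 1111001 1101001
Per-code ASCII lookup:
  101111 = 47  (special character) → '/'
  1100101 = 101  (range 97-122: lowercase, 101 - 97 = 4) → 'e'
  1111001 = 121  (range 97-122: lowercase, 121 - 97 = 24) → 'y'
  1101001 = 105  (range 97-122: lowercase, 105 - 97 = 8) → 'i'
= '/eyi'


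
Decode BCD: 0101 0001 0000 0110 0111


Each 4-bit group → digit:
  0101 → 5
  0001 → 1
  0000 → 0
  0110 → 6
  0111 → 7
= 51067


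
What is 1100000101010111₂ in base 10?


Positional values:
Bit 0: 1 × 2^0 = 1
Bit 1: 1 × 2^1 = 2
Bit 2: 1 × 2^2 = 4
Bit 4: 1 × 2^4 = 16
Bit 6: 1 × 2^6 = 64
Bit 8: 1 × 2^8 = 256
Bit 14: 1 × 2^14 = 16384
Bit 15: 1 × 2^15 = 32768
Sum = 1 + 2 + 4 + 16 + 64 + 256 + 16384 + 32768
= 49495


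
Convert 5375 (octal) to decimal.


Positional values:
Position 0: 5 × 8^0 = 5
Position 1: 7 × 8^1 = 56
Position 2: 3 × 8^2 = 192
Position 3: 5 × 8^3 = 2560
Sum = 5 + 56 + 192 + 2560
= 2813


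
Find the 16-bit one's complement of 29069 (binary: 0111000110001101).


Original: 0111000110001101
Invert all bits:
  bit 0: 0 → 1
  bit 1: 1 → 0
  bit 2: 1 → 0
  bit 3: 1 → 0
  bit 4: 0 → 1
  bit 5: 0 → 1
  bit 6: 0 → 1
  bit 7: 1 → 0
  bit 8: 1 → 0
  bit 9: 0 → 1
  bit 10: 0 → 1
  bit 11: 0 → 1
  bit 12: 1 → 0
  bit 13: 1 → 0
  bit 14: 0 → 1
  bit 15: 1 → 0
= 1000111001110010


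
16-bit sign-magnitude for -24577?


Sign bit: 1 (negative)
Magnitude: 24577 = 110000000000001
= 1110000000000001


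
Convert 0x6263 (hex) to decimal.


Positional values:
Position 0: 3 × 16^0 = 3 × 1 = 3
Position 1: 6 × 16^1 = 6 × 16 = 96
Position 2: 2 × 16^2 = 2 × 256 = 512
Position 3: 6 × 16^3 = 6 × 4096 = 24576
Sum = 3 + 96 + 512 + 24576
= 25187


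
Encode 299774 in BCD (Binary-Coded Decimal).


Each digit → 4-bit binary:
  2 → 0010
  9 → 1001
  9 → 1001
  7 → 0111
  7 → 0111
  4 → 0100
= 0010 1001 1001 0111 0111 0100


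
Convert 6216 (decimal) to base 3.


Divide by 3 repeatedly:
6216 ÷ 3 = 2072 remainder 0
2072 ÷ 3 = 690 remainder 2
690 ÷ 3 = 230 remainder 0
230 ÷ 3 = 76 remainder 2
76 ÷ 3 = 25 remainder 1
25 ÷ 3 = 8 remainder 1
8 ÷ 3 = 2 remainder 2
2 ÷ 3 = 0 remainder 2
Reading remainders bottom-up:
= 22112020


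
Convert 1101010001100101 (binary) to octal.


Group into 3-bit groups: 001101010001100101
  001 = 1
  101 = 5
  010 = 2
  001 = 1
  100 = 4
  101 = 5
= 0o152145


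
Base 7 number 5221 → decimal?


Positional values (base 7):
  1 × 7^0 = 1 × 1 = 1
  2 × 7^1 = 2 × 7 = 14
  2 × 7^2 = 2 × 49 = 98
  5 × 7^3 = 5 × 343 = 1715
Sum = 1 + 14 + 98 + 1715
= 1828


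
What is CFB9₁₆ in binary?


Each hex digit → 4 binary bits:
  C = 1100
  F = 1111
  B = 1011
  9 = 1001
Concatenate: 1100 1111 1011 1001
= 1100111110111001


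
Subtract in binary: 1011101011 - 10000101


Align and subtract column by column (LSB to MSB, borrowing when needed):
  1011101011
- 0010000101
  ----------
  col 0: (1 - 0 borrow-in) - 1 → 1 - 1 = 0, borrow out 0
  col 1: (1 - 0 borrow-in) - 0 → 1 - 0 = 1, borrow out 0
  col 2: (0 - 0 borrow-in) - 1 → borrow from next column: (0+2) - 1 = 1, borrow out 1
  col 3: (1 - 1 borrow-in) - 0 → 0 - 0 = 0, borrow out 0
  col 4: (0 - 0 borrow-in) - 0 → 0 - 0 = 0, borrow out 0
  col 5: (1 - 0 borrow-in) - 0 → 1 - 0 = 1, borrow out 0
  col 6: (1 - 0 borrow-in) - 0 → 1 - 0 = 1, borrow out 0
  col 7: (1 - 0 borrow-in) - 1 → 1 - 1 = 0, borrow out 0
  col 8: (0 - 0 borrow-in) - 0 → 0 - 0 = 0, borrow out 0
  col 9: (1 - 0 borrow-in) - 0 → 1 - 0 = 1, borrow out 0
Reading bits MSB→LSB: 1001100110
Strip leading zeros: 1001100110
= 1001100110


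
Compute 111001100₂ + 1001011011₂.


Align and add column by column (LSB to MSB, carry propagating):
  00111001100
+ 01001011011
  -----------
  col 0: 0 + 1 + 0 (carry in) = 1 → bit 1, carry out 0
  col 1: 0 + 1 + 0 (carry in) = 1 → bit 1, carry out 0
  col 2: 1 + 0 + 0 (carry in) = 1 → bit 1, carry out 0
  col 3: 1 + 1 + 0 (carry in) = 2 → bit 0, carry out 1
  col 4: 0 + 1 + 1 (carry in) = 2 → bit 0, carry out 1
  col 5: 0 + 0 + 1 (carry in) = 1 → bit 1, carry out 0
  col 6: 1 + 1 + 0 (carry in) = 2 → bit 0, carry out 1
  col 7: 1 + 0 + 1 (carry in) = 2 → bit 0, carry out 1
  col 8: 1 + 0 + 1 (carry in) = 2 → bit 0, carry out 1
  col 9: 0 + 1 + 1 (carry in) = 2 → bit 0, carry out 1
  col 10: 0 + 0 + 1 (carry in) = 1 → bit 1, carry out 0
Reading bits MSB→LSB: 10000100111
Strip leading zeros: 10000100111
= 10000100111


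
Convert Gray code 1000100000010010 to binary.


Gray code: 1000100000010010
MSB stays the same: 1
Each subsequent bit = prev_binary XOR current_gray:
  B[1] = 1 XOR 0 = 1
  B[2] = 1 XOR 0 = 1
  B[3] = 1 XOR 0 = 1
  B[4] = 1 XOR 1 = 0
  B[5] = 0 XOR 0 = 0
  B[6] = 0 XOR 0 = 0
  B[7] = 0 XOR 0 = 0
  B[8] = 0 XOR 0 = 0
  B[9] = 0 XOR 0 = 0
  B[10] = 0 XOR 0 = 0
  B[11] = 0 XOR 1 = 1
  B[12] = 1 XOR 0 = 1
  B[13] = 1 XOR 0 = 1
  B[14] = 1 XOR 1 = 0
  B[15] = 0 XOR 0 = 0
= 1111000000011100 (61468 decimal)


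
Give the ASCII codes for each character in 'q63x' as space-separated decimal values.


String: 'q63x'  (4 characters)
Per-character ASCII lookup:
  'q': lowercase starts at 97: 'q' = 97 + 16 = 113
  '6': digits start at 48: '6' = 48 + 6 = 54
  '3': digits start at 48: '3' = 48 + 3 = 51
  'x': lowercase starts at 97: 'x' = 97 + 23 = 120
= 113 54 51 120


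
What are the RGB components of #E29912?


Hex: #E29912
R = E2₁₆ = 226
G = 99₁₆ = 153
B = 12₁₆ = 18
= RGB(226, 153, 18)


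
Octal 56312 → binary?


Each octal digit → 3 binary bits:
  5 = 101
  6 = 110
  3 = 011
  1 = 001
  2 = 010
Concatenate: 101 110 011 001 010
= 101110011001010


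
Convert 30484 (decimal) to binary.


Divide by 2 repeatedly:
30484 ÷ 2 = 15242 remainder 0
15242 ÷ 2 = 7621 remainder 0
7621 ÷ 2 = 3810 remainder 1
3810 ÷ 2 = 1905 remainder 0
1905 ÷ 2 = 952 remainder 1
952 ÷ 2 = 476 remainder 0
476 ÷ 2 = 238 remainder 0
238 ÷ 2 = 119 remainder 0
119 ÷ 2 = 59 remainder 1
59 ÷ 2 = 29 remainder 1
29 ÷ 2 = 14 remainder 1
14 ÷ 2 = 7 remainder 0
7 ÷ 2 = 3 remainder 1
3 ÷ 2 = 1 remainder 1
1 ÷ 2 = 0 remainder 1
Reading remainders bottom-up:
= 111011100010100


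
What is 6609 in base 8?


Divide by 8 repeatedly:
6609 ÷ 8 = 826 remainder 1
826 ÷ 8 = 103 remainder 2
103 ÷ 8 = 12 remainder 7
12 ÷ 8 = 1 remainder 4
1 ÷ 8 = 0 remainder 1
Reading remainders bottom-up:
= 0o14721


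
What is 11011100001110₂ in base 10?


Positional values:
Bit 1: 1 × 2^1 = 2
Bit 2: 1 × 2^2 = 4
Bit 3: 1 × 2^3 = 8
Bit 8: 1 × 2^8 = 256
Bit 9: 1 × 2^9 = 512
Bit 10: 1 × 2^10 = 1024
Bit 12: 1 × 2^12 = 4096
Bit 13: 1 × 2^13 = 8192
Sum = 2 + 4 + 8 + 256 + 512 + 1024 + 4096 + 8192
= 14094


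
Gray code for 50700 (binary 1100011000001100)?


Binary: 1100011000001100
Gray code: G = B XOR (B >> 1)
B >> 1 = 0110001100000110
1100011000001100 XOR 0110001100000110:
  1 XOR 0 = 1
  1 XOR 1 = 0
  0 XOR 1 = 1
  0 XOR 0 = 0
  0 XOR 0 = 0
  1 XOR 0 = 1
  1 XOR 1 = 0
  0 XOR 1 = 1
  0 XOR 0 = 0
  0 XOR 0 = 0
  0 XOR 0 = 0
  0 XOR 0 = 0
  1 XOR 0 = 1
  1 XOR 1 = 0
  0 XOR 1 = 1
  0 XOR 0 = 0
= 1010010100001010


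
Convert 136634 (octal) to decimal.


Positional values:
Position 0: 4 × 8^0 = 4
Position 1: 3 × 8^1 = 24
Position 2: 6 × 8^2 = 384
Position 3: 6 × 8^3 = 3072
Position 4: 3 × 8^4 = 12288
Position 5: 1 × 8^5 = 32768
Sum = 4 + 24 + 384 + 3072 + 12288 + 32768
= 48540


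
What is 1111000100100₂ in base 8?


Group into 3-bit groups: 001111000100100
  001 = 1
  111 = 7
  000 = 0
  100 = 4
  100 = 4
= 0o17044


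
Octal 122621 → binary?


Each octal digit → 3 binary bits:
  1 = 001
  2 = 010
  2 = 010
  6 = 110
  2 = 010
  1 = 001
Concatenate: 001 010 010 110 010 001
= 001010010110010001


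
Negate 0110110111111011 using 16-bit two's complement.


Original: 0110110111111011
Step 1 - Invert all bits: 1001001000000100
Step 2 - Add 1: 1001001000000100 + 1
= 1001001000000101 (represents -28155)


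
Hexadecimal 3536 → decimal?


Positional values:
Position 0: 6 × 16^0 = 6 × 1 = 6
Position 1: 3 × 16^1 = 3 × 16 = 48
Position 2: 5 × 16^2 = 5 × 256 = 1280
Position 3: 3 × 16^3 = 3 × 4096 = 12288
Sum = 6 + 48 + 1280 + 12288
= 13622


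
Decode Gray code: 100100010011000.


Gray code: 100100010011000
MSB stays the same: 1
Each subsequent bit = prev_binary XOR current_gray:
  B[1] = 1 XOR 0 = 1
  B[2] = 1 XOR 0 = 1
  B[3] = 1 XOR 1 = 0
  B[4] = 0 XOR 0 = 0
  B[5] = 0 XOR 0 = 0
  B[6] = 0 XOR 0 = 0
  B[7] = 0 XOR 1 = 1
  B[8] = 1 XOR 0 = 1
  B[9] = 1 XOR 0 = 1
  B[10] = 1 XOR 1 = 0
  B[11] = 0 XOR 1 = 1
  B[12] = 1 XOR 0 = 1
  B[13] = 1 XOR 0 = 1
  B[14] = 1 XOR 0 = 1
= 111000011101111 (28911 decimal)


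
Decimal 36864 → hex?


Divide by 16 repeatedly:
36864 ÷ 16 = 2304 remainder 0 (0)
2304 ÷ 16 = 144 remainder 0 (0)
144 ÷ 16 = 9 remainder 0 (0)
9 ÷ 16 = 0 remainder 9 (9)
Reading remainders bottom-up:
= 0x9000


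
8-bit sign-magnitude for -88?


Sign bit: 1 (negative)
Magnitude: 88 = 1011000
= 11011000


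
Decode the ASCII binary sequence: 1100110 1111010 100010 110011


Codes (binary): 1100110 1111010 100010 110011
Per-code ASCII lookup:
  1100110 = 102  (range 97-122: lowercase, 102 - 97 = 5) → 'f'
  1111010 = 122  (range 97-122: lowercase, 122 - 97 = 25) → 'z'
  100010 = 34  (special character) → '"'
  110011 = 51  (range 48-57: digits, 51 - 48 = 3) → '3'
= 'fz"3'


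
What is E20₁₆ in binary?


Each hex digit → 4 binary bits:
  E = 1110
  2 = 0010
  0 = 0000
Concatenate: 1110 0010 0000
= 111000100000


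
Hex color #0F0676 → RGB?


Hex: #0F0676
R = 0F₁₆ = 15
G = 06₁₆ = 6
B = 76₁₆ = 118
= RGB(15, 6, 118)


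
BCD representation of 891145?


Each digit → 4-bit binary:
  8 → 1000
  9 → 1001
  1 → 0001
  1 → 0001
  4 → 0100
  5 → 0101
= 1000 1001 0001 0001 0100 0101


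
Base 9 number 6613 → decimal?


Positional values (base 9):
  3 × 9^0 = 3 × 1 = 3
  1 × 9^1 = 1 × 9 = 9
  6 × 9^2 = 6 × 81 = 486
  6 × 9^3 = 6 × 729 = 4374
Sum = 3 + 9 + 486 + 4374
= 4872


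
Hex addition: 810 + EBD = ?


Align and add column by column (LSB to MSB, each column mod 16 with carry):
  0810
+ 0EBD
  ----
  col 0: 0(0) + D(13) + 0 (carry in) = 13 → D(13), carry out 0
  col 1: 1(1) + B(11) + 0 (carry in) = 12 → C(12), carry out 0
  col 2: 8(8) + E(14) + 0 (carry in) = 22 → 6(6), carry out 1
  col 3: 0(0) + 0(0) + 1 (carry in) = 1 → 1(1), carry out 0
Reading digits MSB→LSB: 16CD
Strip leading zeros: 16CD
= 0x16CD


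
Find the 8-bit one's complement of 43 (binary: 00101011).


Original: 00101011
Invert all bits:
  bit 0: 0 → 1
  bit 1: 0 → 1
  bit 2: 1 → 0
  bit 3: 0 → 1
  bit 4: 1 → 0
  bit 5: 0 → 1
  bit 6: 1 → 0
  bit 7: 1 → 0
= 11010100


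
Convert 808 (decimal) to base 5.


Divide by 5 repeatedly:
808 ÷ 5 = 161 remainder 3
161 ÷ 5 = 32 remainder 1
32 ÷ 5 = 6 remainder 2
6 ÷ 5 = 1 remainder 1
1 ÷ 5 = 0 remainder 1
Reading remainders bottom-up:
= 11213


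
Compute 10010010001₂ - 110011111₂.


Align and subtract column by column (LSB to MSB, borrowing when needed):
  10010010001
- 00110011111
  -----------
  col 0: (1 - 0 borrow-in) - 1 → 1 - 1 = 0, borrow out 0
  col 1: (0 - 0 borrow-in) - 1 → borrow from next column: (0+2) - 1 = 1, borrow out 1
  col 2: (0 - 1 borrow-in) - 1 → borrow from next column: (-1+2) - 1 = 0, borrow out 1
  col 3: (0 - 1 borrow-in) - 1 → borrow from next column: (-1+2) - 1 = 0, borrow out 1
  col 4: (1 - 1 borrow-in) - 1 → borrow from next column: (0+2) - 1 = 1, borrow out 1
  col 5: (0 - 1 borrow-in) - 0 → borrow from next column: (-1+2) - 0 = 1, borrow out 1
  col 6: (0 - 1 borrow-in) - 0 → borrow from next column: (-1+2) - 0 = 1, borrow out 1
  col 7: (1 - 1 borrow-in) - 1 → borrow from next column: (0+2) - 1 = 1, borrow out 1
  col 8: (0 - 1 borrow-in) - 1 → borrow from next column: (-1+2) - 1 = 0, borrow out 1
  col 9: (0 - 1 borrow-in) - 0 → borrow from next column: (-1+2) - 0 = 1, borrow out 1
  col 10: (1 - 1 borrow-in) - 0 → 0 - 0 = 0, borrow out 0
Reading bits MSB→LSB: 01011110010
Strip leading zeros: 1011110010
= 1011110010


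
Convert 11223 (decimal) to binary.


Divide by 2 repeatedly:
11223 ÷ 2 = 5611 remainder 1
5611 ÷ 2 = 2805 remainder 1
2805 ÷ 2 = 1402 remainder 1
1402 ÷ 2 = 701 remainder 0
701 ÷ 2 = 350 remainder 1
350 ÷ 2 = 175 remainder 0
175 ÷ 2 = 87 remainder 1
87 ÷ 2 = 43 remainder 1
43 ÷ 2 = 21 remainder 1
21 ÷ 2 = 10 remainder 1
10 ÷ 2 = 5 remainder 0
5 ÷ 2 = 2 remainder 1
2 ÷ 2 = 1 remainder 0
1 ÷ 2 = 0 remainder 1
Reading remainders bottom-up:
= 10101111010111


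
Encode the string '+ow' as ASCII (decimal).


String: '+ow'  (3 characters)
Per-character ASCII lookup:
  '+': special character: '+' = 43
  'o': lowercase starts at 97: 'o' = 97 + 14 = 111
  'w': lowercase starts at 97: 'w' = 97 + 22 = 119
= 43 111 119


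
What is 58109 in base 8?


Divide by 8 repeatedly:
58109 ÷ 8 = 7263 remainder 5
7263 ÷ 8 = 907 remainder 7
907 ÷ 8 = 113 remainder 3
113 ÷ 8 = 14 remainder 1
14 ÷ 8 = 1 remainder 6
1 ÷ 8 = 0 remainder 1
Reading remainders bottom-up:
= 0o161375


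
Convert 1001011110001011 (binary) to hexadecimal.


Group into 4-bit nibbles: 1001011110001011
  1001 = 9
  0111 = 7
  1000 = 8
  1011 = B
= 0x978B


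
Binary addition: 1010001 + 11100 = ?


Align and add column by column (LSB to MSB, carry propagating):
  01010001
+ 00011100
  --------
  col 0: 1 + 0 + 0 (carry in) = 1 → bit 1, carry out 0
  col 1: 0 + 0 + 0 (carry in) = 0 → bit 0, carry out 0
  col 2: 0 + 1 + 0 (carry in) = 1 → bit 1, carry out 0
  col 3: 0 + 1 + 0 (carry in) = 1 → bit 1, carry out 0
  col 4: 1 + 1 + 0 (carry in) = 2 → bit 0, carry out 1
  col 5: 0 + 0 + 1 (carry in) = 1 → bit 1, carry out 0
  col 6: 1 + 0 + 0 (carry in) = 1 → bit 1, carry out 0
  col 7: 0 + 0 + 0 (carry in) = 0 → bit 0, carry out 0
Reading bits MSB→LSB: 01101101
Strip leading zeros: 1101101
= 1101101


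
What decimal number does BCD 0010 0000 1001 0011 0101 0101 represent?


Each 4-bit group → digit:
  0010 → 2
  0000 → 0
  1001 → 9
  0011 → 3
  0101 → 5
  0101 → 5
= 209355


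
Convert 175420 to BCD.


Each digit → 4-bit binary:
  1 → 0001
  7 → 0111
  5 → 0101
  4 → 0100
  2 → 0010
  0 → 0000
= 0001 0111 0101 0100 0010 0000


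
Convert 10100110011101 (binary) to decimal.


Positional values:
Bit 0: 1 × 2^0 = 1
Bit 2: 1 × 2^2 = 4
Bit 3: 1 × 2^3 = 8
Bit 4: 1 × 2^4 = 16
Bit 7: 1 × 2^7 = 128
Bit 8: 1 × 2^8 = 256
Bit 11: 1 × 2^11 = 2048
Bit 13: 1 × 2^13 = 8192
Sum = 1 + 4 + 8 + 16 + 128 + 256 + 2048 + 8192
= 10653


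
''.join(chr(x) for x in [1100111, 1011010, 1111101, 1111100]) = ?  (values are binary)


Codes (binary): 1100111 1011010 1111101 1111100
Per-code ASCII lookup:
  1100111 = 103  (range 97-122: lowercase, 103 - 97 = 6) → 'g'
  1011010 = 90  (range 65-90: uppercase, 90 - 65 = 25) → 'Z'
  1111101 = 125  (special character) → '}'
  1111100 = 124  (special character) → '|'
= 'gZ}|'


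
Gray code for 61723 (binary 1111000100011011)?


Binary: 1111000100011011
Gray code: G = B XOR (B >> 1)
B >> 1 = 0111100010001101
1111000100011011 XOR 0111100010001101:
  1 XOR 0 = 1
  1 XOR 1 = 0
  1 XOR 1 = 0
  1 XOR 1 = 0
  0 XOR 1 = 1
  0 XOR 0 = 0
  0 XOR 0 = 0
  1 XOR 0 = 1
  0 XOR 1 = 1
  0 XOR 0 = 0
  0 XOR 0 = 0
  1 XOR 0 = 1
  1 XOR 1 = 0
  0 XOR 1 = 1
  1 XOR 0 = 1
  1 XOR 1 = 0
= 1000100110010110


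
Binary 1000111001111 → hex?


Group into 4-bit nibbles: 0001000111001111
  0001 = 1
  0001 = 1
  1100 = C
  1111 = F
= 0x11CF


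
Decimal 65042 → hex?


Divide by 16 repeatedly:
65042 ÷ 16 = 4065 remainder 2 (2)
4065 ÷ 16 = 254 remainder 1 (1)
254 ÷ 16 = 15 remainder 14 (E)
15 ÷ 16 = 0 remainder 15 (F)
Reading remainders bottom-up:
= 0xFE12


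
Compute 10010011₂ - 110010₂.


Align and subtract column by column (LSB to MSB, borrowing when needed):
  10010011
- 00110010
  --------
  col 0: (1 - 0 borrow-in) - 0 → 1 - 0 = 1, borrow out 0
  col 1: (1 - 0 borrow-in) - 1 → 1 - 1 = 0, borrow out 0
  col 2: (0 - 0 borrow-in) - 0 → 0 - 0 = 0, borrow out 0
  col 3: (0 - 0 borrow-in) - 0 → 0 - 0 = 0, borrow out 0
  col 4: (1 - 0 borrow-in) - 1 → 1 - 1 = 0, borrow out 0
  col 5: (0 - 0 borrow-in) - 1 → borrow from next column: (0+2) - 1 = 1, borrow out 1
  col 6: (0 - 1 borrow-in) - 0 → borrow from next column: (-1+2) - 0 = 1, borrow out 1
  col 7: (1 - 1 borrow-in) - 0 → 0 - 0 = 0, borrow out 0
Reading bits MSB→LSB: 01100001
Strip leading zeros: 1100001
= 1100001


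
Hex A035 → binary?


Each hex digit → 4 binary bits:
  A = 1010
  0 = 0000
  3 = 0011
  5 = 0101
Concatenate: 1010 0000 0011 0101
= 1010000000110101


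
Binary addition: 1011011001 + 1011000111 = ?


Align and add column by column (LSB to MSB, carry propagating):
  01011011001
+ 01011000111
  -----------
  col 0: 1 + 1 + 0 (carry in) = 2 → bit 0, carry out 1
  col 1: 0 + 1 + 1 (carry in) = 2 → bit 0, carry out 1
  col 2: 0 + 1 + 1 (carry in) = 2 → bit 0, carry out 1
  col 3: 1 + 0 + 1 (carry in) = 2 → bit 0, carry out 1
  col 4: 1 + 0 + 1 (carry in) = 2 → bit 0, carry out 1
  col 5: 0 + 0 + 1 (carry in) = 1 → bit 1, carry out 0
  col 6: 1 + 1 + 0 (carry in) = 2 → bit 0, carry out 1
  col 7: 1 + 1 + 1 (carry in) = 3 → bit 1, carry out 1
  col 8: 0 + 0 + 1 (carry in) = 1 → bit 1, carry out 0
  col 9: 1 + 1 + 0 (carry in) = 2 → bit 0, carry out 1
  col 10: 0 + 0 + 1 (carry in) = 1 → bit 1, carry out 0
Reading bits MSB→LSB: 10110100000
Strip leading zeros: 10110100000
= 10110100000


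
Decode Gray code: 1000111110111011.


Gray code: 1000111110111011
MSB stays the same: 1
Each subsequent bit = prev_binary XOR current_gray:
  B[1] = 1 XOR 0 = 1
  B[2] = 1 XOR 0 = 1
  B[3] = 1 XOR 0 = 1
  B[4] = 1 XOR 1 = 0
  B[5] = 0 XOR 1 = 1
  B[6] = 1 XOR 1 = 0
  B[7] = 0 XOR 1 = 1
  B[8] = 1 XOR 1 = 0
  B[9] = 0 XOR 0 = 0
  B[10] = 0 XOR 1 = 1
  B[11] = 1 XOR 1 = 0
  B[12] = 0 XOR 1 = 1
  B[13] = 1 XOR 0 = 1
  B[14] = 1 XOR 1 = 0
  B[15] = 0 XOR 1 = 1
= 1111010100101101 (62765 decimal)


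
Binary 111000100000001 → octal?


Group into 3-bit groups: 111000100000001
  111 = 7
  000 = 0
  100 = 4
  000 = 0
  001 = 1
= 0o70401


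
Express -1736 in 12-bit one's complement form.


Original: 011011001000
Invert all bits:
  bit 0: 0 → 1
  bit 1: 1 → 0
  bit 2: 1 → 0
  bit 3: 0 → 1
  bit 4: 1 → 0
  bit 5: 1 → 0
  bit 6: 0 → 1
  bit 7: 0 → 1
  bit 8: 1 → 0
  bit 9: 0 → 1
  bit 10: 0 → 1
  bit 11: 0 → 1
= 100100110111


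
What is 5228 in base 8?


Divide by 8 repeatedly:
5228 ÷ 8 = 653 remainder 4
653 ÷ 8 = 81 remainder 5
81 ÷ 8 = 10 remainder 1
10 ÷ 8 = 1 remainder 2
1 ÷ 8 = 0 remainder 1
Reading remainders bottom-up:
= 0o12154


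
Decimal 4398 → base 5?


Divide by 5 repeatedly:
4398 ÷ 5 = 879 remainder 3
879 ÷ 5 = 175 remainder 4
175 ÷ 5 = 35 remainder 0
35 ÷ 5 = 7 remainder 0
7 ÷ 5 = 1 remainder 2
1 ÷ 5 = 0 remainder 1
Reading remainders bottom-up:
= 120043


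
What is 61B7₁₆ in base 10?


Positional values:
Position 0: 7 × 16^0 = 7 × 1 = 7
Position 1: B × 16^1 = 11 × 16 = 176
Position 2: 1 × 16^2 = 1 × 256 = 256
Position 3: 6 × 16^3 = 6 × 4096 = 24576
Sum = 7 + 176 + 256 + 24576
= 25015


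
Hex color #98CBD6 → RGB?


Hex: #98CBD6
R = 98₁₆ = 152
G = CB₁₆ = 203
B = D6₁₆ = 214
= RGB(152, 203, 214)


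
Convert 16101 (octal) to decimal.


Positional values:
Position 0: 1 × 8^0 = 1
Position 1: 0 × 8^1 = 0
Position 2: 1 × 8^2 = 64
Position 3: 6 × 8^3 = 3072
Position 4: 1 × 8^4 = 4096
Sum = 1 + 0 + 64 + 3072 + 4096
= 7233


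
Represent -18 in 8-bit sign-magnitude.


Sign bit: 1 (negative)
Magnitude: 18 = 0010010
= 10010010


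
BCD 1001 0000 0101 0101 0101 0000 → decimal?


Each 4-bit group → digit:
  1001 → 9
  0000 → 0
  0101 → 5
  0101 → 5
  0101 → 5
  0000 → 0
= 905550


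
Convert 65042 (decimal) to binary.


Divide by 2 repeatedly:
65042 ÷ 2 = 32521 remainder 0
32521 ÷ 2 = 16260 remainder 1
16260 ÷ 2 = 8130 remainder 0
8130 ÷ 2 = 4065 remainder 0
4065 ÷ 2 = 2032 remainder 1
2032 ÷ 2 = 1016 remainder 0
1016 ÷ 2 = 508 remainder 0
508 ÷ 2 = 254 remainder 0
254 ÷ 2 = 127 remainder 0
127 ÷ 2 = 63 remainder 1
63 ÷ 2 = 31 remainder 1
31 ÷ 2 = 15 remainder 1
15 ÷ 2 = 7 remainder 1
7 ÷ 2 = 3 remainder 1
3 ÷ 2 = 1 remainder 1
1 ÷ 2 = 0 remainder 1
Reading remainders bottom-up:
= 1111111000010010


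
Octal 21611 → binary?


Each octal digit → 3 binary bits:
  2 = 010
  1 = 001
  6 = 110
  1 = 001
  1 = 001
Concatenate: 010 001 110 001 001
= 010001110001001


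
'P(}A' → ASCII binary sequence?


String: 'P(}A'  (4 characters)
Per-character ASCII lookup:
  'P': uppercase starts at 65: 'P' = 65 + 15 = 80 → 1010000
  '(': special character: '(' = 40 → 101000
  '}': special character: '}' = 125 → 1111101
  'A': uppercase starts at 65: 'A' = 65 + 0 = 65 → 1000001
= 1010000 101000 1111101 1000001


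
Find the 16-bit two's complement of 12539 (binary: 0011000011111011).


Original: 0011000011111011
Step 1 - Invert all bits: 1100111100000100
Step 2 - Add 1: 1100111100000100 + 1
= 1100111100000101 (represents -12539)


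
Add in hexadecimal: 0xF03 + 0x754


Align and add column by column (LSB to MSB, each column mod 16 with carry):
  0F03
+ 0754
  ----
  col 0: 3(3) + 4(4) + 0 (carry in) = 7 → 7(7), carry out 0
  col 1: 0(0) + 5(5) + 0 (carry in) = 5 → 5(5), carry out 0
  col 2: F(15) + 7(7) + 0 (carry in) = 22 → 6(6), carry out 1
  col 3: 0(0) + 0(0) + 1 (carry in) = 1 → 1(1), carry out 0
Reading digits MSB→LSB: 1657
Strip leading zeros: 1657
= 0x1657


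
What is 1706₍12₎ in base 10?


Positional values (base 12):
  6 × 12^0 = 6 × 1 = 6
  0 × 12^1 = 0 × 12 = 0
  7 × 12^2 = 7 × 144 = 1008
  1 × 12^3 = 1 × 1728 = 1728
Sum = 6 + 0 + 1008 + 1728
= 2742


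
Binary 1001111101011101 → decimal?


Positional values:
Bit 0: 1 × 2^0 = 1
Bit 2: 1 × 2^2 = 4
Bit 3: 1 × 2^3 = 8
Bit 4: 1 × 2^4 = 16
Bit 6: 1 × 2^6 = 64
Bit 8: 1 × 2^8 = 256
Bit 9: 1 × 2^9 = 512
Bit 10: 1 × 2^10 = 1024
Bit 11: 1 × 2^11 = 2048
Bit 12: 1 × 2^12 = 4096
Bit 15: 1 × 2^15 = 32768
Sum = 1 + 4 + 8 + 16 + 64 + 256 + 512 + 1024 + 2048 + 4096 + 32768
= 40797


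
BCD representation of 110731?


Each digit → 4-bit binary:
  1 → 0001
  1 → 0001
  0 → 0000
  7 → 0111
  3 → 0011
  1 → 0001
= 0001 0001 0000 0111 0011 0001


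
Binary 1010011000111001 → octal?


Group into 3-bit groups: 001010011000111001
  001 = 1
  010 = 2
  011 = 3
  000 = 0
  111 = 7
  001 = 1
= 0o123071


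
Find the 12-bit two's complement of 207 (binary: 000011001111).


Original: 000011001111
Step 1 - Invert all bits: 111100110000
Step 2 - Add 1: 111100110000 + 1
= 111100110001 (represents -207)


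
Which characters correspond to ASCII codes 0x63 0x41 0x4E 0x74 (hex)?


Codes (hex): 0x63 0x41 0x4E 0x74
Per-code ASCII lookup:
  0x63 = 99  (range 97-122: lowercase, 99 - 97 = 2) → 'c'
  0x41 = 65  (range 65-90: uppercase, 65 - 65 = 0) → 'A'
  0x4E = 78  (range 65-90: uppercase, 78 - 65 = 13) → 'N'
  0x74 = 116  (range 97-122: lowercase, 116 - 97 = 19) → 't'
= 'cANt'


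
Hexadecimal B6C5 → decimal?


Positional values:
Position 0: 5 × 16^0 = 5 × 1 = 5
Position 1: C × 16^1 = 12 × 16 = 192
Position 2: 6 × 16^2 = 6 × 256 = 1536
Position 3: B × 16^3 = 11 × 4096 = 45056
Sum = 5 + 192 + 1536 + 45056
= 46789


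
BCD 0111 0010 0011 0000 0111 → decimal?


Each 4-bit group → digit:
  0111 → 7
  0010 → 2
  0011 → 3
  0000 → 0
  0111 → 7
= 72307


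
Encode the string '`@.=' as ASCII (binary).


String: '`@.='  (4 characters)
Per-character ASCII lookup:
  '`': special character: '`' = 96 → 1100000
  '@': special character: '@' = 64 → 1000000
  '.': special character: '.' = 46 → 101110
  '=': special character: '=' = 61 → 111101
= 1100000 1000000 101110 111101


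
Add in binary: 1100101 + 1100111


Align and add column by column (LSB to MSB, carry propagating):
  01100101
+ 01100111
  --------
  col 0: 1 + 1 + 0 (carry in) = 2 → bit 0, carry out 1
  col 1: 0 + 1 + 1 (carry in) = 2 → bit 0, carry out 1
  col 2: 1 + 1 + 1 (carry in) = 3 → bit 1, carry out 1
  col 3: 0 + 0 + 1 (carry in) = 1 → bit 1, carry out 0
  col 4: 0 + 0 + 0 (carry in) = 0 → bit 0, carry out 0
  col 5: 1 + 1 + 0 (carry in) = 2 → bit 0, carry out 1
  col 6: 1 + 1 + 1 (carry in) = 3 → bit 1, carry out 1
  col 7: 0 + 0 + 1 (carry in) = 1 → bit 1, carry out 0
Reading bits MSB→LSB: 11001100
Strip leading zeros: 11001100
= 11001100


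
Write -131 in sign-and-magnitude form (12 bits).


Sign bit: 1 (negative)
Magnitude: 131 = 00010000011
= 100010000011


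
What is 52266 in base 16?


Divide by 16 repeatedly:
52266 ÷ 16 = 3266 remainder 10 (A)
3266 ÷ 16 = 204 remainder 2 (2)
204 ÷ 16 = 12 remainder 12 (C)
12 ÷ 16 = 0 remainder 12 (C)
Reading remainders bottom-up:
= 0xCC2A


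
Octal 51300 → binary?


Each octal digit → 3 binary bits:
  5 = 101
  1 = 001
  3 = 011
  0 = 000
  0 = 000
Concatenate: 101 001 011 000 000
= 101001011000000


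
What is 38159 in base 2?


Divide by 2 repeatedly:
38159 ÷ 2 = 19079 remainder 1
19079 ÷ 2 = 9539 remainder 1
9539 ÷ 2 = 4769 remainder 1
4769 ÷ 2 = 2384 remainder 1
2384 ÷ 2 = 1192 remainder 0
1192 ÷ 2 = 596 remainder 0
596 ÷ 2 = 298 remainder 0
298 ÷ 2 = 149 remainder 0
149 ÷ 2 = 74 remainder 1
74 ÷ 2 = 37 remainder 0
37 ÷ 2 = 18 remainder 1
18 ÷ 2 = 9 remainder 0
9 ÷ 2 = 4 remainder 1
4 ÷ 2 = 2 remainder 0
2 ÷ 2 = 1 remainder 0
1 ÷ 2 = 0 remainder 1
Reading remainders bottom-up:
= 1001010100001111


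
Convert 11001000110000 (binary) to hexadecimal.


Group into 4-bit nibbles: 0011001000110000
  0011 = 3
  0010 = 2
  0011 = 3
  0000 = 0
= 0x3230


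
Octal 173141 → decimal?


Positional values:
Position 0: 1 × 8^0 = 1
Position 1: 4 × 8^1 = 32
Position 2: 1 × 8^2 = 64
Position 3: 3 × 8^3 = 1536
Position 4: 7 × 8^4 = 28672
Position 5: 1 × 8^5 = 32768
Sum = 1 + 32 + 64 + 1536 + 28672 + 32768
= 63073


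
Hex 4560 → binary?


Each hex digit → 4 binary bits:
  4 = 0100
  5 = 0101
  6 = 0110
  0 = 0000
Concatenate: 0100 0101 0110 0000
= 0100010101100000


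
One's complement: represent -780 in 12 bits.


Original: 001100001100
Invert all bits:
  bit 0: 0 → 1
  bit 1: 0 → 1
  bit 2: 1 → 0
  bit 3: 1 → 0
  bit 4: 0 → 1
  bit 5: 0 → 1
  bit 6: 0 → 1
  bit 7: 0 → 1
  bit 8: 1 → 0
  bit 9: 1 → 0
  bit 10: 0 → 1
  bit 11: 0 → 1
= 110011110011


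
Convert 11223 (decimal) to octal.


Divide by 8 repeatedly:
11223 ÷ 8 = 1402 remainder 7
1402 ÷ 8 = 175 remainder 2
175 ÷ 8 = 21 remainder 7
21 ÷ 8 = 2 remainder 5
2 ÷ 8 = 0 remainder 2
Reading remainders bottom-up:
= 0o25727


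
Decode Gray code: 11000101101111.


Gray code: 11000101101111
MSB stays the same: 1
Each subsequent bit = prev_binary XOR current_gray:
  B[1] = 1 XOR 1 = 0
  B[2] = 0 XOR 0 = 0
  B[3] = 0 XOR 0 = 0
  B[4] = 0 XOR 0 = 0
  B[5] = 0 XOR 1 = 1
  B[6] = 1 XOR 0 = 1
  B[7] = 1 XOR 1 = 0
  B[8] = 0 XOR 1 = 1
  B[9] = 1 XOR 0 = 1
  B[10] = 1 XOR 1 = 0
  B[11] = 0 XOR 1 = 1
  B[12] = 1 XOR 1 = 0
  B[13] = 0 XOR 1 = 1
= 10000110110101 (8629 decimal)


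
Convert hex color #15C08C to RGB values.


Hex: #15C08C
R = 15₁₆ = 21
G = C0₁₆ = 192
B = 8C₁₆ = 140
= RGB(21, 192, 140)


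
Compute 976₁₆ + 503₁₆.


Align and add column by column (LSB to MSB, each column mod 16 with carry):
  0976
+ 0503
  ----
  col 0: 6(6) + 3(3) + 0 (carry in) = 9 → 9(9), carry out 0
  col 1: 7(7) + 0(0) + 0 (carry in) = 7 → 7(7), carry out 0
  col 2: 9(9) + 5(5) + 0 (carry in) = 14 → E(14), carry out 0
  col 3: 0(0) + 0(0) + 0 (carry in) = 0 → 0(0), carry out 0
Reading digits MSB→LSB: 0E79
Strip leading zeros: E79
= 0xE79


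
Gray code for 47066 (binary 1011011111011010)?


Binary: 1011011111011010
Gray code: G = B XOR (B >> 1)
B >> 1 = 0101101111101101
1011011111011010 XOR 0101101111101101:
  1 XOR 0 = 1
  0 XOR 1 = 1
  1 XOR 0 = 1
  1 XOR 1 = 0
  0 XOR 1 = 1
  1 XOR 0 = 1
  1 XOR 1 = 0
  1 XOR 1 = 0
  1 XOR 1 = 0
  1 XOR 1 = 0
  0 XOR 1 = 1
  1 XOR 0 = 1
  1 XOR 1 = 0
  0 XOR 1 = 1
  1 XOR 0 = 1
  0 XOR 1 = 1
= 1110110000110111


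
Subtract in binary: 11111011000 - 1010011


Align and subtract column by column (LSB to MSB, borrowing when needed):
  11111011000
- 00001010011
  -----------
  col 0: (0 - 0 borrow-in) - 1 → borrow from next column: (0+2) - 1 = 1, borrow out 1
  col 1: (0 - 1 borrow-in) - 1 → borrow from next column: (-1+2) - 1 = 0, borrow out 1
  col 2: (0 - 1 borrow-in) - 0 → borrow from next column: (-1+2) - 0 = 1, borrow out 1
  col 3: (1 - 1 borrow-in) - 0 → 0 - 0 = 0, borrow out 0
  col 4: (1 - 0 borrow-in) - 1 → 1 - 1 = 0, borrow out 0
  col 5: (0 - 0 borrow-in) - 0 → 0 - 0 = 0, borrow out 0
  col 6: (1 - 0 borrow-in) - 1 → 1 - 1 = 0, borrow out 0
  col 7: (1 - 0 borrow-in) - 0 → 1 - 0 = 1, borrow out 0
  col 8: (1 - 0 borrow-in) - 0 → 1 - 0 = 1, borrow out 0
  col 9: (1 - 0 borrow-in) - 0 → 1 - 0 = 1, borrow out 0
  col 10: (1 - 0 borrow-in) - 0 → 1 - 0 = 1, borrow out 0
Reading bits MSB→LSB: 11110000101
Strip leading zeros: 11110000101
= 11110000101


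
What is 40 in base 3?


Divide by 3 repeatedly:
40 ÷ 3 = 13 remainder 1
13 ÷ 3 = 4 remainder 1
4 ÷ 3 = 1 remainder 1
1 ÷ 3 = 0 remainder 1
Reading remainders bottom-up:
= 1111


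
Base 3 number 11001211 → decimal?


Positional values (base 3):
  1 × 3^0 = 1 × 1 = 1
  1 × 3^1 = 1 × 3 = 3
  2 × 3^2 = 2 × 9 = 18
  1 × 3^3 = 1 × 27 = 27
  0 × 3^4 = 0 × 81 = 0
  0 × 3^5 = 0 × 243 = 0
  1 × 3^6 = 1 × 729 = 729
  1 × 3^7 = 1 × 2187 = 2187
Sum = 1 + 3 + 18 + 27 + 0 + 0 + 729 + 2187
= 2965


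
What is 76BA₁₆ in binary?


Each hex digit → 4 binary bits:
  7 = 0111
  6 = 0110
  B = 1011
  A = 1010
Concatenate: 0111 0110 1011 1010
= 0111011010111010


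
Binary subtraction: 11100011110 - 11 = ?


Align and subtract column by column (LSB to MSB, borrowing when needed):
  11100011110
- 00000000011
  -----------
  col 0: (0 - 0 borrow-in) - 1 → borrow from next column: (0+2) - 1 = 1, borrow out 1
  col 1: (1 - 1 borrow-in) - 1 → borrow from next column: (0+2) - 1 = 1, borrow out 1
  col 2: (1 - 1 borrow-in) - 0 → 0 - 0 = 0, borrow out 0
  col 3: (1 - 0 borrow-in) - 0 → 1 - 0 = 1, borrow out 0
  col 4: (1 - 0 borrow-in) - 0 → 1 - 0 = 1, borrow out 0
  col 5: (0 - 0 borrow-in) - 0 → 0 - 0 = 0, borrow out 0
  col 6: (0 - 0 borrow-in) - 0 → 0 - 0 = 0, borrow out 0
  col 7: (0 - 0 borrow-in) - 0 → 0 - 0 = 0, borrow out 0
  col 8: (1 - 0 borrow-in) - 0 → 1 - 0 = 1, borrow out 0
  col 9: (1 - 0 borrow-in) - 0 → 1 - 0 = 1, borrow out 0
  col 10: (1 - 0 borrow-in) - 0 → 1 - 0 = 1, borrow out 0
Reading bits MSB→LSB: 11100011011
Strip leading zeros: 11100011011
= 11100011011


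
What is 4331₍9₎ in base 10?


Positional values (base 9):
  1 × 9^0 = 1 × 1 = 1
  3 × 9^1 = 3 × 9 = 27
  3 × 9^2 = 3 × 81 = 243
  4 × 9^3 = 4 × 729 = 2916
Sum = 1 + 27 + 243 + 2916
= 3187


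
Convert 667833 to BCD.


Each digit → 4-bit binary:
  6 → 0110
  6 → 0110
  7 → 0111
  8 → 1000
  3 → 0011
  3 → 0011
= 0110 0110 0111 1000 0011 0011


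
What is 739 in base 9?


Divide by 9 repeatedly:
739 ÷ 9 = 82 remainder 1
82 ÷ 9 = 9 remainder 1
9 ÷ 9 = 1 remainder 0
1 ÷ 9 = 0 remainder 1
Reading remainders bottom-up:
= 1011


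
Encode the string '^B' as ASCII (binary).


String: '^B'  (2 characters)
Per-character ASCII lookup:
  '^': special character: '^' = 94 → 1011110
  'B': uppercase starts at 65: 'B' = 65 + 1 = 66 → 1000010
= 1011110 1000010


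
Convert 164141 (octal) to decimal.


Positional values:
Position 0: 1 × 8^0 = 1
Position 1: 4 × 8^1 = 32
Position 2: 1 × 8^2 = 64
Position 3: 4 × 8^3 = 2048
Position 4: 6 × 8^4 = 24576
Position 5: 1 × 8^5 = 32768
Sum = 1 + 32 + 64 + 2048 + 24576 + 32768
= 59489


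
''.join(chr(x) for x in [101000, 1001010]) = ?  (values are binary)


Codes (binary): 101000 1001010
Per-code ASCII lookup:
  101000 = 40  (special character) → '('
  1001010 = 74  (range 65-90: uppercase, 74 - 65 = 9) → 'J'
= '(J'


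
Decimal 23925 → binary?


Divide by 2 repeatedly:
23925 ÷ 2 = 11962 remainder 1
11962 ÷ 2 = 5981 remainder 0
5981 ÷ 2 = 2990 remainder 1
2990 ÷ 2 = 1495 remainder 0
1495 ÷ 2 = 747 remainder 1
747 ÷ 2 = 373 remainder 1
373 ÷ 2 = 186 remainder 1
186 ÷ 2 = 93 remainder 0
93 ÷ 2 = 46 remainder 1
46 ÷ 2 = 23 remainder 0
23 ÷ 2 = 11 remainder 1
11 ÷ 2 = 5 remainder 1
5 ÷ 2 = 2 remainder 1
2 ÷ 2 = 1 remainder 0
1 ÷ 2 = 0 remainder 1
Reading remainders bottom-up:
= 101110101110101


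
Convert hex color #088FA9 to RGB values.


Hex: #088FA9
R = 08₁₆ = 8
G = 8F₁₆ = 143
B = A9₁₆ = 169
= RGB(8, 143, 169)


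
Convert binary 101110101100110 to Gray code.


Binary: 101110101100110
Gray code: G = B XOR (B >> 1)
B >> 1 = 010111010110011
101110101100110 XOR 010111010110011:
  1 XOR 0 = 1
  0 XOR 1 = 1
  1 XOR 0 = 1
  1 XOR 1 = 0
  1 XOR 1 = 0
  0 XOR 1 = 1
  1 XOR 0 = 1
  0 XOR 1 = 1
  1 XOR 0 = 1
  1 XOR 1 = 0
  0 XOR 1 = 1
  0 XOR 0 = 0
  1 XOR 0 = 1
  1 XOR 1 = 0
  0 XOR 1 = 1
= 111001111010101


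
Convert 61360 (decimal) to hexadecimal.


Divide by 16 repeatedly:
61360 ÷ 16 = 3835 remainder 0 (0)
3835 ÷ 16 = 239 remainder 11 (B)
239 ÷ 16 = 14 remainder 15 (F)
14 ÷ 16 = 0 remainder 14 (E)
Reading remainders bottom-up:
= 0xEFB0


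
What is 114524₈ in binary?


Each octal digit → 3 binary bits:
  1 = 001
  1 = 001
  4 = 100
  5 = 101
  2 = 010
  4 = 100
Concatenate: 001 001 100 101 010 100
= 001001100101010100


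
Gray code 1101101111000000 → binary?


Gray code: 1101101111000000
MSB stays the same: 1
Each subsequent bit = prev_binary XOR current_gray:
  B[1] = 1 XOR 1 = 0
  B[2] = 0 XOR 0 = 0
  B[3] = 0 XOR 1 = 1
  B[4] = 1 XOR 1 = 0
  B[5] = 0 XOR 0 = 0
  B[6] = 0 XOR 1 = 1
  B[7] = 1 XOR 1 = 0
  B[8] = 0 XOR 1 = 1
  B[9] = 1 XOR 1 = 0
  B[10] = 0 XOR 0 = 0
  B[11] = 0 XOR 0 = 0
  B[12] = 0 XOR 0 = 0
  B[13] = 0 XOR 0 = 0
  B[14] = 0 XOR 0 = 0
  B[15] = 0 XOR 0 = 0
= 1001001010000000 (37504 decimal)


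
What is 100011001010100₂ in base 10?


Positional values:
Bit 2: 1 × 2^2 = 4
Bit 4: 1 × 2^4 = 16
Bit 6: 1 × 2^6 = 64
Bit 9: 1 × 2^9 = 512
Bit 10: 1 × 2^10 = 1024
Bit 14: 1 × 2^14 = 16384
Sum = 4 + 16 + 64 + 512 + 1024 + 16384
= 18004


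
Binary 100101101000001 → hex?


Group into 4-bit nibbles: 0100101101000001
  0100 = 4
  1011 = B
  0100 = 4
  0001 = 1
= 0x4B41


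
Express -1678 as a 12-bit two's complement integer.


Original: 011010001110
Step 1 - Invert all bits: 100101110001
Step 2 - Add 1: 100101110001 + 1
= 100101110010 (represents -1678)
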